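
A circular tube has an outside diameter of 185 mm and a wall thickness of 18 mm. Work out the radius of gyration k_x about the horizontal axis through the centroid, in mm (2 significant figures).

Break the section into simple shapes (no overlaps), measuring from the bottom-left corner of the bounding box.
Outer circle: ⌀185, A = 26 880 mm², y = 92.5 mm, Ī = 57 498 539 mm⁴.
Bore (subtracted): ⌀149, A = 17 437 mm², y = 92.5 mm, Ī = 24 194 406 mm⁴.
By symmetry the centroid is at mid-height, ȳ = 92.5 mm.
All pieces are centred on the horizontal axis through the centroid, so I = ΣĪ (holes subtracted) = 33 304 133 mm⁴.
Radius of gyration: k = √(I/A) = √(33 304 133 / 9 444) = 59.39 mm.

k_x ≈ 59 mm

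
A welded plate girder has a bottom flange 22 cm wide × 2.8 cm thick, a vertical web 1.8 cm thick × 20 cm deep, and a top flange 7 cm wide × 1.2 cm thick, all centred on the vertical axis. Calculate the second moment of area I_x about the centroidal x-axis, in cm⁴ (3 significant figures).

I_x ≈ 6640 cm⁴

Split into non-overlapping primitives; take the origin at the lower-left of the bounding box.
Bottom plate: 22 × 2.8, A = 61.6 cm², y = 1.4 cm, Ī = 40.245 cm⁴.
Web plate: 1.8 × 20, A = 36 cm², y = 12.8 cm, Ī = 1 200 cm⁴.
Top plate: 7 × 1.2, A = 8.4 cm², y = 23.4 cm, Ī = 1.008 cm⁴.
Centroid: ȳ = ΣA·y / ΣA = 7.0151 cm.
Transfer each piece to the centroidal x-axis using Ī + A·d² with d = y − 7.0151:
  bottom plate: d = -5.6151 cm → contributes +1982.4 cm⁴
  web plate: d = 5.7849 cm → contributes +2404.7 cm⁴
  top plate: d = 16.385 cm → contributes +2256.1 cm⁴
Total I = 6643.3 cm⁴.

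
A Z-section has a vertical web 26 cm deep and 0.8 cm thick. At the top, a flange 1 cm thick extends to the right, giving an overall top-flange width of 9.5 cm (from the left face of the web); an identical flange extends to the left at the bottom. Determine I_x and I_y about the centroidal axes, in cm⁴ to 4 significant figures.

Break the section into simple shapes (no overlaps), measuring from the bottom-left corner of the bounding box.
Web: 0.8 × 26, A = 20.8 cm², y = 13 cm, Ī = 1171.73 cm⁴.
Top flange (beyond web): 8.7 × 1, A = 8.7 cm², y = 25.5 cm, Ī = 0.725 cm⁴.
Bottom flange (beyond web): 8.7 × 1, A = 8.7 cm², y = 0.5 cm, Ī = 0.725 cm⁴.
Centroid: ȳ = ΣA·y / ΣA = 13 cm.
Transfer each piece to the centroidal x-axis using Ī + A·d² with d = y − 13:
  web: d = 0 cm → contributes +1171.73 cm⁴
  top flange (beyond web): d = 12.5 cm → contributes +1360.1 cm⁴
  bottom flange (beyond web): d = -12.5 cm → contributes +1360.1 cm⁴
Total I = 3891.93 cm⁴.
For the y-axis: x̄ = 9.1 cm.
Repeating about the centroidal y-axis gives I_y = 503.447 cm⁴.

I_x ≈ 3892 cm⁴, I_y ≈ 503.4 cm⁴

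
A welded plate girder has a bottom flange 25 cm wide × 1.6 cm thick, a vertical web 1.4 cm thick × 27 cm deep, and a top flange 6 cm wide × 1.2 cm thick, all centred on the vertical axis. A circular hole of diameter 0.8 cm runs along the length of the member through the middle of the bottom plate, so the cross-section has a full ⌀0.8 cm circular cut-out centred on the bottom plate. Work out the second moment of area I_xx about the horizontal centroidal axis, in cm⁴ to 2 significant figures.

I_xx ≈ 9300 cm⁴

Treat the section as a set of non-overlapping primitives; coordinates are from the bounding-box lower-left.
Bottom plate: 25 × 1.6, A = 40 cm², y = 0.8 cm, Ī = 8.533 cm⁴.
Web plate: 1.4 × 27, A = 37.8 cm², y = 15.1 cm, Ī = 2 296 cm⁴.
Top plate: 6 × 1.2, A = 7.2 cm², y = 29.2 cm, Ī = 0.864 cm⁴.
Hole (subtracted): ⌀0.8, A = 0.5027 cm², y = 0.8 cm, Ī = 0.02011 cm⁴.
Centroid: ȳ = ΣA·y / ΣA = 9.617 cm.
Transfer each piece to the horizontal centroidal axis using Ī + A·d² with d = y − 9.617:
  bottom plate: d = -8.817 cm → contributes +3 118 cm⁴
  web plate: d = 5.483 cm → contributes +3 433 cm⁴
  top plate: d = 19.58 cm → contributes +2 762 cm⁴
  hole: d = -8.817 cm → contributes −39.1 cm⁴
Total I = 9 274 cm⁴.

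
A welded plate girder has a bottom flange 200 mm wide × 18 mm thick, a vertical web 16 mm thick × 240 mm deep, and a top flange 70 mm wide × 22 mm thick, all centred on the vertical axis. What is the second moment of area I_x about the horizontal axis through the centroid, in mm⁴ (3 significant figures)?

Break the section into simple shapes (no overlaps), measuring from the bottom-left corner of the bounding box.
Bottom plate: 200 × 18, A = 3 600 mm², y = 9 mm, Ī = 97 200 mm⁴.
Web plate: 16 × 240, A = 3 840 mm², y = 138 mm, Ī = 18 432 000 mm⁴.
Top plate: 70 × 22, A = 1 540 mm², y = 269 mm, Ī = 62 113 mm⁴.
Centroid: ȳ = ΣA·y / ΣA = 108.75 mm.
Transfer each piece to the horizontal axis through the centroid using Ī + A·d² with d = y − 108.75:
  bottom plate: d = -99.751 mm → contributes +35 917 825 mm⁴
  web plate: d = 29.249 mm → contributes +21 717 235 mm⁴
  top plate: d = 160.25 mm → contributes +39 609 135 mm⁴
Total I = 97 244 195 mm⁴.

I_x ≈ 9.72 × 10⁷ mm⁴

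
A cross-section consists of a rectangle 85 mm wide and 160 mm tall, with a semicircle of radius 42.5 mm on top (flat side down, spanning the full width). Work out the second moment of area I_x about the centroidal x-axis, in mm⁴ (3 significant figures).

Decompose the section into non-overlapping parts with the origin at the bottom-left of its bounding rectangle.
Rectangular body: 85 × 160, A = 13 600 mm², y = 80 mm, Ī = 29 013 333 mm⁴.
Semicircular cap: semicircle r = 42.5, A = 2837.3 mm², y = 178.04 mm, Ī = 358 086 mm⁴.
Centroid: ȳ = ΣA·y / ΣA = 96.922 mm.
Transfer each piece to the centroidal x-axis using Ī + A·d² with d = y − 96.922:
  rectangular body: d = -16.922 mm → contributes +32 907 917 mm⁴
  semicircular cap: d = 81.115 mm → contributes +19 026 275 mm⁴
Total I = 51 934 192 mm⁴.

I_x ≈ 5.19 × 10⁷ mm⁴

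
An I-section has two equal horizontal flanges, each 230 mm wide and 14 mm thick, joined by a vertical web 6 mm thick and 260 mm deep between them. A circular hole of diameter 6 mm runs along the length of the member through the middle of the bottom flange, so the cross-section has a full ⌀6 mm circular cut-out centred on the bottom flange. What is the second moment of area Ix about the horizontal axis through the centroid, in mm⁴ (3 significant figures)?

Ix ≈ 1.29 × 10⁸ mm⁴

Decompose the section into non-overlapping parts with the origin at the bottom-left of its bounding rectangle.
Bottom flange: 230 × 14, A = 3 220 mm², y = 7 mm, Ī = 52 593 mm⁴.
Web: 6 × 260, A = 1 560 mm², y = 144 mm, Ī = 8 788 000 mm⁴.
Top flange: 230 × 14, A = 3 220 mm², y = 281 mm, Ī = 52 593 mm⁴.
Hole (subtracted): ⌀6, A = 28.274 mm², y = 7 mm, Ī = 63.617 mm⁴.
Centroid: ȳ = ΣA·y / ΣA = 144.49 mm.
Transfer each piece to the horizontal axis through the centroid using Ī + A·d² with d = y − 144.49:
  bottom flange: d = -137.49 mm → contributes +60 918 247 mm⁴
  web: d = -0.48592 mm → contributes +8 788 368 mm⁴
  top flange: d = 136.51 mm → contributes +60 060 820 mm⁴
  hole: d = -137.49 mm → contributes −534 516 mm⁴
Total I = 129 232 920 mm⁴.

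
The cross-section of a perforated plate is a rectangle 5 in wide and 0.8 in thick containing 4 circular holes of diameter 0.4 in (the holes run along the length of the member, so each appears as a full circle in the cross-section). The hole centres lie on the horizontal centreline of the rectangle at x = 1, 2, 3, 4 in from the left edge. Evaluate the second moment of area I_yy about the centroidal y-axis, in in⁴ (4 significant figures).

Break the section into simple shapes (no overlaps), measuring from the bottom-left corner of the bounding box.
Plate: 5 × 0.8, A = 4 in², x = 2.5 in, Ī = 8.33333 in⁴.
Hole 1 (subtracted): ⌀0.4, A = 0.125664 in², x = 1 in, Ī = 0.00125664 in⁴.
Hole 2 (subtracted): ⌀0.4, A = 0.125664 in², x = 2 in, Ī = 0.00125664 in⁴.
Hole 3 (subtracted): ⌀0.4, A = 0.125664 in², x = 3 in, Ī = 0.00125664 in⁴.
Hole 4 (subtracted): ⌀0.4, A = 0.125664 in², x = 4 in, Ī = 0.00125664 in⁴.
By symmetry the centroid is at mid-width, x̄ = 2.5 in.
Transfer each piece to the centroidal y-axis using Ī + A·d² with d = x − 2.5:
  plate: d = 0 in → contributes +8.33333 in⁴
  hole 1: d = -1.5 in → contributes −0.284 in⁴
  hole 2: d = -0.5 in → contributes −0.0326726 in⁴
  hole 3: d = 0.5 in → contributes −0.0326726 in⁴
  hole 4: d = 1.5 in → contributes −0.284 in⁴
Total I = 7.69999 in⁴.

I_yy ≈ 7.700 in⁴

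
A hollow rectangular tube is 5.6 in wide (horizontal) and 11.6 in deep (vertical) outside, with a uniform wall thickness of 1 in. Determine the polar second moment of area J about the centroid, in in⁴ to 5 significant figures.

Decompose the section into non-overlapping parts with the origin at the bottom-left of its bounding rectangle.
Outer rectangle: 5.6 × 11.6, A = 64.96 in², y = 5.8 in, Ī = 728.4181 in⁴.
Inner void (subtracted): 3.6 × 9.6, A = 34.56 in², y = 5.8 in, Ī = 265.4208 in⁴.
By symmetry the centroid is at mid-height, ȳ = 5.8 in.
All pieces are centred on the centroidal x-axis, so I = ΣĪ (holes subtracted) = 462.9973 in⁴.
Repeating about the centroidal y-axis gives I_y = 132.4373 in⁴.
Polar second moment: J = I_x + I_y = 595.4347 in⁴.

J ≈ 595.43 in⁴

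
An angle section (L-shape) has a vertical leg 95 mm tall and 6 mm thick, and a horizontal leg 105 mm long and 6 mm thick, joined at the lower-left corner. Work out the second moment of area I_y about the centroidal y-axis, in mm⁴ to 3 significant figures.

I_y ≈ 1.29 × 10⁶ mm⁴

Treat the section as a set of non-overlapping primitives; coordinates are from the bounding-box lower-left.
Vertical leg: 6 × 95, A = 570 mm², x = 3 mm, Ī = 1 710 mm⁴.
Horizontal leg (remainder): 99 × 6, A = 594 mm², x = 55.5 mm, Ī = 485 150 mm⁴.
Centroid: x̄ = ΣA·x / ΣA = 29.791 mm.
Transfer each piece to the centroidal y-axis using Ī + A·d² with d = x − 29.791:
  vertical leg: d = -26.791 mm → contributes +410 839 mm⁴
  horizontal leg (remainder): d = 25.709 mm → contributes +877 748 mm⁴
Total I = 1 288 587 mm⁴.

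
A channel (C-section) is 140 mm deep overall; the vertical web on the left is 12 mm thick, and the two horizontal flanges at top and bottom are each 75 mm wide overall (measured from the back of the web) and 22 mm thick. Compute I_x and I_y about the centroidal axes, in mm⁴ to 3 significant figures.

Decompose the section into non-overlapping parts with the origin at the bottom-left of its bounding rectangle.
Web: 12 × 140, A = 1 680 mm², y = 70 mm, Ī = 2 744 000 mm⁴.
Top flange (beyond web): 63 × 22, A = 1 386 mm², y = 129 mm, Ī = 55 902 mm⁴.
Bottom flange (beyond web): 63 × 22, A = 1 386 mm², y = 11 mm, Ī = 55 902 mm⁴.
By symmetry the centroid is at mid-height, ȳ = 70 mm.
Transfer each piece to the centroidal x-axis using Ī + A·d² with d = y − 70:
  web: d = 0 mm → contributes +2 744 000 mm⁴
  top flange (beyond web): d = 59 mm → contributes +4 880 568 mm⁴
  bottom flange (beyond web): d = -59 mm → contributes +4 880 568 mm⁴
Total I = 12 505 136 mm⁴.
For the y-axis: x̄ = 29.349 mm.
Repeating about the centroidal y-axis gives I_y = 2 407 990 mm⁴.

I_x ≈ 1.25 × 10⁷ mm⁴, I_y ≈ 2.41 × 10⁶ mm⁴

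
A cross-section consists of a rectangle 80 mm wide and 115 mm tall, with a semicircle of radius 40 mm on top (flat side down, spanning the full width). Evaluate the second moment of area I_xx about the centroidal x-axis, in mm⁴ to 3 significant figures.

Break the section into simple shapes (no overlaps), measuring from the bottom-left corner of the bounding box.
Rectangular body: 80 × 115, A = 9 200 mm², y = 57.5 mm, Ī = 10 139 167 mm⁴.
Semicircular cap: semicircle r = 40, A = 2513.3 mm², y = 131.98 mm, Ī = 280 978 mm⁴.
Centroid: ȳ = ΣA·y / ΣA = 73.48 mm.
Transfer each piece to the centroidal x-axis using Ī + A·d² with d = y − 73.48:
  rectangular body: d = -15.98 mm → contributes +12 488 528 mm⁴
  semicircular cap: d = 58.496 mm → contributes +8 880 964 mm⁴
Total I = 21 369 491 mm⁴.

I_xx ≈ 2.14 × 10⁷ mm⁴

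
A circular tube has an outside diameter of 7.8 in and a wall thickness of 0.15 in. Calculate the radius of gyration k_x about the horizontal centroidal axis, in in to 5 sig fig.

Split into non-overlapping primitives; take the origin at the lower-left of the bounding box.
Outer circle: ⌀7.8, A = 47.78362 in², y = 3.9 in, Ī = 181.6972 in⁴.
Bore (subtracted): ⌀7.5, A = 44.17865 in², y = 3.9 in, Ī = 155.3156 in⁴.
By symmetry the centroid is at mid-height, ȳ = 3.9 in.
All pieces are centred on the horizontal centroidal axis, so I = ΣĪ (holes subtracted) = 26.38168 in⁴.
Radius of gyration: k = √(I/A) = √(26.38168 / 3.604978) = 2.705203 in.

k_x ≈ 2.7052 in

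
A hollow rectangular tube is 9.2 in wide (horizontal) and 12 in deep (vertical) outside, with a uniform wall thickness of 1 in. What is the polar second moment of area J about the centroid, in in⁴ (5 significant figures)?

Treat the section as a set of non-overlapping primitives; coordinates are from the bounding-box lower-left.
Outer rectangle: 9.2 × 12, A = 110.4 in², y = 6 in, Ī = 1324.8 in⁴.
Inner void (subtracted): 7.2 × 10, A = 72 in², y = 6 in, Ī = 600 in⁴.
By symmetry the centroid is at mid-height, ȳ = 6 in.
All pieces are centred on the centroidal x-axis, so I = ΣĪ (holes subtracted) = 724.8 in⁴.
Repeating about the centroidal y-axis gives I_y = 467.648 in⁴.
Polar second moment: J = I_x + I_y = 1192.448 in⁴.

J ≈ 1192.4 in⁴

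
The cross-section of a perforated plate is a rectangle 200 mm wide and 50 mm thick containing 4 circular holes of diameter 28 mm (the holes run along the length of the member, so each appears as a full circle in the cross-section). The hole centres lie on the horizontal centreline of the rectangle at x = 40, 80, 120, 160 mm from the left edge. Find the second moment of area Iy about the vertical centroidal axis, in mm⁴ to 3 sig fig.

Decompose the section into non-overlapping parts with the origin at the bottom-left of its bounding rectangle.
Plate: 200 × 50, A = 10 000 mm², x = 100 mm, Ī = 33 333 333 mm⁴.
Hole 1 (subtracted): ⌀28, A = 615.75 mm², x = 40 mm, Ī = 30 172 mm⁴.
Hole 2 (subtracted): ⌀28, A = 615.75 mm², x = 80 mm, Ī = 30 172 mm⁴.
Hole 3 (subtracted): ⌀28, A = 615.75 mm², x = 120 mm, Ī = 30 172 mm⁴.
Hole 4 (subtracted): ⌀28, A = 615.75 mm², x = 160 mm, Ī = 30 172 mm⁴.
By symmetry the centroid is at mid-width, x̄ = 100 mm.
Transfer each piece to the vertical centroidal axis using Ī + A·d² with d = x − 100:
  plate: d = 0 mm → contributes +33 333 333 mm⁴
  hole 1: d = -60 mm → contributes −2 246 880 mm⁴
  hole 2: d = -20 mm → contributes −276 473 mm⁴
  hole 3: d = 20 mm → contributes −276 473 mm⁴
  hole 4: d = 60 mm → contributes −2 246 880 mm⁴
Total I = 28 286 629 mm⁴.

Iy ≈ 2.83 × 10⁷ mm⁴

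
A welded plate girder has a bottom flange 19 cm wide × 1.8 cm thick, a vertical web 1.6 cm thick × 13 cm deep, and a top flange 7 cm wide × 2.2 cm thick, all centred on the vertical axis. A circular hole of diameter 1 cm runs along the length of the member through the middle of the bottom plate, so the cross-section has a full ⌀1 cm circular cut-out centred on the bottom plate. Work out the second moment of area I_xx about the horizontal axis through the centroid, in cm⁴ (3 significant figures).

Split into non-overlapping primitives; take the origin at the lower-left of the bounding box.
Bottom plate: 19 × 1.8, A = 34.2 cm², y = 0.9 cm, Ī = 9.234 cm⁴.
Web plate: 1.6 × 13, A = 20.8 cm², y = 8.3 cm, Ī = 292.93 cm⁴.
Top plate: 7 × 2.2, A = 15.4 cm², y = 15.9 cm, Ī = 6.2113 cm⁴.
Hole (subtracted): ⌀1, A = 0.7854 cm², y = 0.9 cm, Ī = 0.049087 cm⁴.
Centroid: ȳ = ΣA·y / ΣA = 6.4293 cm.
Transfer each piece to the horizontal axis through the centroid using Ī + A·d² with d = y − 6.4293:
  bottom plate: d = -5.5293 cm → contributes +1054.8 cm⁴
  web plate: d = 1.8707 cm → contributes +365.72 cm⁴
  top plate: d = 9.4707 cm → contributes +1387.5 cm⁴
  hole: d = -5.5293 cm → contributes −24.061 cm⁴
Total I = 2 784 cm⁴.

I_xx ≈ 2780 cm⁴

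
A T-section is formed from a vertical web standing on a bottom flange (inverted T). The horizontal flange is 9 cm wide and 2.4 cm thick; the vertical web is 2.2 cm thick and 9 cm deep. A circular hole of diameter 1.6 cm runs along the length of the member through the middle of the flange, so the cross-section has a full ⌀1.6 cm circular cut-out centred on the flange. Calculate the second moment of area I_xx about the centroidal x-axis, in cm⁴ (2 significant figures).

I_xx ≈ 460 cm⁴

Break the section into simple shapes (no overlaps), measuring from the bottom-left corner of the bounding box.
Flange: 9 × 2.4, A = 21.6 cm², y = 1.2 cm, Ī = 10.37 cm⁴.
Web: 2.2 × 9, A = 19.8 cm², y = 6.9 cm, Ī = 133.7 cm⁴.
Hole (subtracted): ⌀1.6, A = 2.011 cm², y = 1.2 cm, Ī = 0.3217 cm⁴.
Centroid: ȳ = ΣA·y / ΣA = 4.065 cm.
Transfer each piece to the centroidal x-axis using Ī + A·d² with d = y − 4.065:
  flange: d = -2.865 cm → contributes +187.7 cm⁴
  web: d = 2.835 cm → contributes +292.8 cm⁴
  hole: d = -2.865 cm → contributes −16.83 cm⁴
Total I = 463.6 cm⁴.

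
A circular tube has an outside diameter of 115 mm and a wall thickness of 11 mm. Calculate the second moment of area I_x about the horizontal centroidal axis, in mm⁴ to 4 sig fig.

I_x ≈ 4.913 × 10⁶ mm⁴

Decompose the section into non-overlapping parts with the origin at the bottom-left of its bounding rectangle.
Outer circle: ⌀115, A = 10386.9 mm², y = 57.5 mm, Ī = 8 585 414 mm⁴.
Bore (subtracted): ⌀93, A = 6792.91 mm², y = 57.5 mm, Ī = 3 671 992 mm⁴.
By symmetry the centroid is at mid-height, ȳ = 57.5 mm.
All pieces are centred on the horizontal centroidal axis, so I = ΣĪ (holes subtracted) = 4 913 423 mm⁴.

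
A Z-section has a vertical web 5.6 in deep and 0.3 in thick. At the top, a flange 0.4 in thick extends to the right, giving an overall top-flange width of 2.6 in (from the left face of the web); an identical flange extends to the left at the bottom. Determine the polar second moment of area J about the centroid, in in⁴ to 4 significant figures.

J ≈ 20.79 in⁴

Break the section into simple shapes (no overlaps), measuring from the bottom-left corner of the bounding box.
Web: 0.3 × 5.6, A = 1.68 in², y = 2.8 in, Ī = 4.3904 in⁴.
Top flange (beyond web): 2.3 × 0.4, A = 0.92 in², y = 5.4 in, Ī = 0.0122667 in⁴.
Bottom flange (beyond web): 2.3 × 0.4, A = 0.92 in², y = 0.2 in, Ī = 0.0122667 in⁴.
Centroid: ȳ = ΣA·y / ΣA = 2.8 in.
Transfer each piece to the centroidal x-axis using Ī + A·d² with d = y − 2.8:
  web: d = 0 in → contributes +4.3904 in⁴
  top flange (beyond web): d = 2.6 in → contributes +6.23147 in⁴
  bottom flange (beyond web): d = -2.6 in → contributes +6.23147 in⁴
Total I = 16.8533 in⁴.
For the y-axis: x̄ = 2.45 in.
Repeating about the centroidal y-axis gives I_y = 3.93333 in⁴.
Polar second moment: J = I_x + I_y = 20.7867 in⁴.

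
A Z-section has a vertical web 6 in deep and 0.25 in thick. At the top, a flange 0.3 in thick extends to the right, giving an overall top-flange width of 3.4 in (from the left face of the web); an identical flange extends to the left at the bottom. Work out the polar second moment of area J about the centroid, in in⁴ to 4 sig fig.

J ≈ 26.90 in⁴

Decompose the section into non-overlapping parts with the origin at the bottom-left of its bounding rectangle.
Web: 0.25 × 6, A = 1.5 in², y = 3 in, Ī = 4.5 in⁴.
Top flange (beyond web): 3.15 × 0.3, A = 0.945 in², y = 5.85 in, Ī = 0.0070875 in⁴.
Bottom flange (beyond web): 3.15 × 0.3, A = 0.945 in², y = 0.15 in, Ī = 0.0070875 in⁴.
Centroid: ȳ = ΣA·y / ΣA = 3 in.
Transfer each piece to the centroidal x-axis using Ī + A·d² with d = y − 3:
  web: d = 0 in → contributes +4.5 in⁴
  top flange (beyond web): d = 2.85 in → contributes +7.68285 in⁴
  bottom flange (beyond web): d = -2.85 in → contributes +7.68285 in⁴
Total I = 19.8657 in⁴.
For the y-axis: x̄ = 3.275 in.
Repeating about the centroidal y-axis gives I_y = 7.03271 in⁴.
Polar second moment: J = I_x + I_y = 26.8984 in⁴.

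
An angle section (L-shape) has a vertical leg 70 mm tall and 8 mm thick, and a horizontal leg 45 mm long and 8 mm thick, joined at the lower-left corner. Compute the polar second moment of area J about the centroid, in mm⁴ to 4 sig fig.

Split into non-overlapping primitives; take the origin at the lower-left of the bounding box.
Vertical leg: 8 × 70, A = 560 mm², y = 35 mm, Ī = 228 667 mm⁴.
Horizontal leg (remainder): 37 × 8, A = 296 mm², y = 4 mm, Ī = 1578.67 mm⁴.
Centroid: ȳ = ΣA·y / ΣA = 24.2804 mm.
Transfer each piece to the centroidal x-axis using Ī + A·d² with d = y − 24.2804:
  vertical leg: d = 10.7196 mm → contributes +293 016 mm⁴
  horizontal leg (remainder): d = -20.2804 mm → contributes +123 322 mm⁴
Total I = 416 338 mm⁴.
For the y-axis: x̄ = 11.7804 mm.
Repeating about the centroidal y-axis gives I_y = 134 788 mm⁴.
Polar second moment: J = I_x + I_y = 551 126 mm⁴.

J ≈ 5.511 × 10⁵ mm⁴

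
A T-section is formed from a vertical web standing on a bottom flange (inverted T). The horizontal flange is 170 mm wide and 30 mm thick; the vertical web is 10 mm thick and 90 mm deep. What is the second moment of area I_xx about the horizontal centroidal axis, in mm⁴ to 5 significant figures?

I_xx ≈ 3.7440 × 10⁶ mm⁴

Treat the section as a set of non-overlapping primitives; coordinates are from the bounding-box lower-left.
Flange: 170 × 30, A = 5 100 mm², y = 15 mm, Ī = 382 500 mm⁴.
Web: 10 × 90, A = 900 mm², y = 75 mm, Ī = 607 500 mm⁴.
Centroid: ȳ = ΣA·y / ΣA = 24 mm.
Transfer each piece to the horizontal centroidal axis using Ī + A·d² with d = y − 24:
  flange: d = -9 mm → contributes +795 600 mm⁴
  web: d = 51 mm → contributes +2 948 400 mm⁴
Total I = 3 744 000 mm⁴.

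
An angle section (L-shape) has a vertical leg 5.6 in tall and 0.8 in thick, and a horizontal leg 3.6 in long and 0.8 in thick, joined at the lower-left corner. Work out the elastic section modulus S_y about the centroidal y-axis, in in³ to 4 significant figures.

S_y ≈ 2.516 in³

Split into non-overlapping primitives; take the origin at the lower-left of the bounding box.
Vertical leg: 0.8 × 5.6, A = 4.48 in², x = 0.4 in, Ī = 0.238933 in⁴.
Horizontal leg (remainder): 2.8 × 0.8, A = 2.24 in², x = 2.2 in, Ī = 1.46347 in⁴.
Centroid: x̄ = ΣA·x / ΣA = 1 in.
Transfer each piece to the centroidal y-axis using Ī + A·d² with d = x − 1:
  vertical leg: d = -0.6 in → contributes +1.85173 in⁴
  horizontal leg (remainder): d = 1.2 in → contributes +4.68907 in⁴
Total I = 6.5408 in⁴.
Extreme fibre distance c = 2.6 in; S = I/c = 2.51569 in³.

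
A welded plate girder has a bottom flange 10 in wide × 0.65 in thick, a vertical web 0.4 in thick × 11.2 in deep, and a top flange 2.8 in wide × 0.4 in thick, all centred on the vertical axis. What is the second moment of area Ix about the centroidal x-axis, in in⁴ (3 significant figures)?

Ix ≈ 228 in⁴

Treat the section as a set of non-overlapping primitives; coordinates are from the bounding-box lower-left.
Bottom plate: 10 × 0.65, A = 6.5 in², y = 0.325 in, Ī = 0.22885 in⁴.
Web plate: 0.4 × 11.2, A = 4.48 in², y = 6.25 in, Ī = 46.831 in⁴.
Top plate: 2.8 × 0.4, A = 1.12 in², y = 12.05 in, Ī = 0.014933 in⁴.
Centroid: ȳ = ΣA·y / ΣA = 3.604 in.
Transfer each piece to the centroidal x-axis using Ī + A·d² with d = y − 3.604:
  bottom plate: d = -3.279 in → contributes +70.116 in⁴
  web plate: d = 2.646 in → contributes +78.197 in⁴
  top plate: d = 8.446 in → contributes +79.91 in⁴
Total I = 228.22 in⁴.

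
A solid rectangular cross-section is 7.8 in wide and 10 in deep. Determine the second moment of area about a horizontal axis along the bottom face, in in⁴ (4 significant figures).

The section: 7.8 × 10, A = 78 in², y = 5 in, Ī = 650 in⁴.
Transfer it to the bottom edge using Ī + A·d² with d = y − 0:
  the section: d = 5 in → contributes +2 600 in⁴
Total I = 2 600 in⁴.

I_base ≈ 2600 in⁴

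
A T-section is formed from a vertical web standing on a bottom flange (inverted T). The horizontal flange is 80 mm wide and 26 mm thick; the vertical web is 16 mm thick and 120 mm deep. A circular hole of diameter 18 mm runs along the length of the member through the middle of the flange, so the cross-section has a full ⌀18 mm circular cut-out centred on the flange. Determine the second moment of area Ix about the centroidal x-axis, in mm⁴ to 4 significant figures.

Ix ≈ 7.403 × 10⁶ mm⁴

Decompose the section into non-overlapping parts with the origin at the bottom-left of its bounding rectangle.
Flange: 80 × 26, A = 2 080 mm², y = 13 mm, Ī = 117 173 mm⁴.
Web: 16 × 120, A = 1 920 mm², y = 86 mm, Ī = 2 304 000 mm⁴.
Hole (subtracted): ⌀18, A = 254.469 mm², y = 13 mm, Ī = 5 153 mm⁴.
Centroid: ȳ = ΣA·y / ΣA = 50.4206 mm.
Transfer each piece to the centroidal x-axis using Ī + A·d² with d = y − 50.4206:
  flange: d = -37.4206 mm → contributes +3 029 799 mm⁴
  web: d = 35.5794 mm → contributes +4 734 517 mm⁴
  hole: d = -37.4206 mm → contributes −361 486 mm⁴
Total I = 7 402 830 mm⁴.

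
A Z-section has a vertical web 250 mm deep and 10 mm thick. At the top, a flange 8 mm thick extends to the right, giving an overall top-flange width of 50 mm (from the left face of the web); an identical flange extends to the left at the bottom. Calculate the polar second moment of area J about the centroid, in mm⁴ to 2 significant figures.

J ≈ 2.3 × 10⁷ mm⁴

Treat the section as a set of non-overlapping primitives; coordinates are from the bounding-box lower-left.
Web: 10 × 250, A = 2 500 mm², y = 125 mm, Ī = 13 020 833 mm⁴.
Top flange (beyond web): 40 × 8, A = 320 mm², y = 246 mm, Ī = 1 707 mm⁴.
Bottom flange (beyond web): 40 × 8, A = 320 mm², y = 4 mm, Ī = 1 707 mm⁴.
Centroid: ȳ = ΣA·y / ΣA = 125 mm.
Transfer each piece to the centroidal x-axis using Ī + A·d² with d = y − 125:
  web: d = 0 mm → contributes +13 020 833 mm⁴
  top flange (beyond web): d = 121 mm → contributes +4 686 827 mm⁴
  bottom flange (beyond web): d = -121 mm → contributes +4 686 827 mm⁴
Total I = 22 394 487 mm⁴.
For the y-axis: x̄ = 45 mm.
Repeating about the centroidal y-axis gives I_y = 506 167 mm⁴.
Polar second moment: J = I_x + I_y = 22 900 653 mm⁴.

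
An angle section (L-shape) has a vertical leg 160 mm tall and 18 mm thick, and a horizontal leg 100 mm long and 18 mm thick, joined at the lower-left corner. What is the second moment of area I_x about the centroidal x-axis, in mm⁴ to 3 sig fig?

Split into non-overlapping primitives; take the origin at the lower-left of the bounding box.
Vertical leg: 18 × 160, A = 2 880 mm², y = 80 mm, Ī = 6 144 000 mm⁴.
Horizontal leg (remainder): 82 × 18, A = 1 476 mm², y = 9 mm, Ī = 39 852 mm⁴.
Centroid: ȳ = ΣA·y / ΣA = 55.942 mm.
Transfer each piece to the centroidal x-axis using Ī + A·d² with d = y − 55.942:
  vertical leg: d = 24.058 mm → contributes +7 810 887 mm⁴
  horizontal leg (remainder): d = -46.942 mm → contributes +3 292 314 mm⁴
Total I = 11 103 201 mm⁴.

I_x ≈ 1.11 × 10⁷ mm⁴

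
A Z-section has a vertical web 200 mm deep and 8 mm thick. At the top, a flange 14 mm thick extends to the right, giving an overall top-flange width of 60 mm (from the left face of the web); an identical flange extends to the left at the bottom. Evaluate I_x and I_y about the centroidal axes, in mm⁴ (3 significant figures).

Break the section into simple shapes (no overlaps), measuring from the bottom-left corner of the bounding box.
Web: 8 × 200, A = 1 600 mm², y = 100 mm, Ī = 5 333 333 mm⁴.
Top flange (beyond web): 52 × 14, A = 728 mm², y = 193 mm, Ī = 11 891 mm⁴.
Bottom flange (beyond web): 52 × 14, A = 728 mm², y = 7 mm, Ī = 11 891 mm⁴.
Centroid: ȳ = ΣA·y / ΣA = 100 mm.
Transfer each piece to the centroidal x-axis using Ī + A·d² with d = y − 100:
  web: d = 0 mm → contributes +5 333 333 mm⁴
  top flange (beyond web): d = 93 mm → contributes +6 308 363 mm⁴
  bottom flange (beyond web): d = -93 mm → contributes +6 308 363 mm⁴
Total I = 17 950 059 mm⁴.
For the y-axis: x̄ = 56 mm.
Repeating about the centroidal y-axis gives I_y = 1 647 019 mm⁴.

I_x ≈ 1.80 × 10⁷ mm⁴, I_y ≈ 1.65 × 10⁶ mm⁴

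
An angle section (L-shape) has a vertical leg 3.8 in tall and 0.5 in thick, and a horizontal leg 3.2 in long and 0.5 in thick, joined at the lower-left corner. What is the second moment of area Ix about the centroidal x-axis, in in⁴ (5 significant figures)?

Break the section into simple shapes (no overlaps), measuring from the bottom-left corner of the bounding box.
Vertical leg: 0.5 × 3.8, A = 1.9 in², y = 1.9 in, Ī = 2.286333 in⁴.
Horizontal leg (remainder): 2.7 × 0.5, A = 1.35 in², y = 0.25 in, Ī = 0.028125 in⁴.
Centroid: ȳ = ΣA·y / ΣA = 1.214615 in.
Transfer each piece to the centroidal x-axis using Ī + A·d² with d = y − 1.214615:
  vertical leg: d = 0.6853846 in → contributes +3.178862 in⁴
  horizontal leg (remainder): d = -0.9646154 in → contributes +1.284277 in⁴
Total I = 4.463139 in⁴.

Ix ≈ 4.4631 in⁴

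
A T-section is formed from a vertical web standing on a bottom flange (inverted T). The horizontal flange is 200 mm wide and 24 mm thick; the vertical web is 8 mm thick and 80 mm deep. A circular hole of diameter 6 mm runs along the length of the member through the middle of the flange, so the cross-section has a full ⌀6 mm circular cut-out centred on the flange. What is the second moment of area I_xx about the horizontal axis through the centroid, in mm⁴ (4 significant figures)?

I_xx ≈ 2.098 × 10⁶ mm⁴

Decompose the section into non-overlapping parts with the origin at the bottom-left of its bounding rectangle.
Flange: 200 × 24, A = 4 800 mm², y = 12 mm, Ī = 230 400 mm⁴.
Web: 8 × 80, A = 640 mm², y = 64 mm, Ī = 341 333 mm⁴.
Hole (subtracted): ⌀6, A = 28.2743 mm², y = 12 mm, Ī = 63.6173 mm⁴.
Centroid: ȳ = ΣA·y / ΣA = 18.1496 mm.
Transfer each piece to the horizontal axis through the centroid using Ī + A·d² with d = y − 18.1496:
  flange: d = -6.14961 mm → contributes +411 925 mm⁴
  web: d = 45.8504 mm → contributes +1 686 779 mm⁴
  hole: d = -6.14961 mm → contributes −1132.89 mm⁴
Total I = 2 097 571 mm⁴.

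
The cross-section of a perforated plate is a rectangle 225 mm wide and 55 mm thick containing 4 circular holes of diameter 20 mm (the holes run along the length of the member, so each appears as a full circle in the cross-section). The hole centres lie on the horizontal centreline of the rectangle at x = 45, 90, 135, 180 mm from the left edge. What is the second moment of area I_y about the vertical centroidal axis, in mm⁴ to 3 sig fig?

I_y ≈ 4.90 × 10⁷ mm⁴

Break the section into simple shapes (no overlaps), measuring from the bottom-left corner of the bounding box.
Plate: 225 × 55, A = 12 375 mm², x = 112.5 mm, Ī = 52 207 031 mm⁴.
Hole 1 (subtracted): ⌀20, A = 314.16 mm², x = 45 mm, Ī = 7 854 mm⁴.
Hole 2 (subtracted): ⌀20, A = 314.16 mm², x = 90 mm, Ī = 7 854 mm⁴.
Hole 3 (subtracted): ⌀20, A = 314.16 mm², x = 135 mm, Ī = 7 854 mm⁴.
Hole 4 (subtracted): ⌀20, A = 314.16 mm², x = 180 mm, Ī = 7 854 mm⁴.
By symmetry the centroid is at mid-width, x̄ = 112.5 mm.
Transfer each piece to the vertical centroidal axis using Ī + A·d² with d = x − 112.5:
  plate: d = 0 mm → contributes +52 207 031 mm⁴
  hole 1: d = -67.5 mm → contributes −1 439 242 mm⁴
  hole 2: d = -22.5 mm → contributes −166 897 mm⁴
  hole 3: d = 22.5 mm → contributes −166 897 mm⁴
  hole 4: d = 67.5 mm → contributes −1 439 242 mm⁴
Total I = 48 994 753 mm⁴.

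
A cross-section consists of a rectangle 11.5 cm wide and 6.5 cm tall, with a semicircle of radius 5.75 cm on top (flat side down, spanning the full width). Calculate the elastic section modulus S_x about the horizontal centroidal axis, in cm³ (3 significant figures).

Break the section into simple shapes (no overlaps), measuring from the bottom-left corner of the bounding box.
Rectangular body: 11.5 × 6.5, A = 74.75 cm², y = 3.25 cm, Ī = 263.18 cm⁴.
Semicircular cap: semicircle r = 5.75, A = 51.934 cm², y = 8.9404 cm, Ī = 119.98 cm⁴.
Centroid: ȳ = ΣA·y / ΣA = 5.5828 cm.
Transfer each piece to the horizontal centroidal axis using Ī + A·d² with d = y − 5.5828:
  rectangular body: d = -2.3328 cm → contributes +669.96 cm⁴
  semicircular cap: d = 3.3576 cm → contributes +705.46 cm⁴
Total I = 1375.4 cm⁴.
Extreme fibre distance c = 6.6672 cm; S = I/c = 206.3 cm³.

S_x ≈ 206 cm³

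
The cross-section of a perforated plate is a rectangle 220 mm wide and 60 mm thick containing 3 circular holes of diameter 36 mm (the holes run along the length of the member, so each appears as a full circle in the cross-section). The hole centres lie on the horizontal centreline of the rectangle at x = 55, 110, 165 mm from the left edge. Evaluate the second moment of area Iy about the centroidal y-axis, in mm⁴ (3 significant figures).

Iy ≈ 4.68 × 10⁷ mm⁴

Treat the section as a set of non-overlapping primitives; coordinates are from the bounding-box lower-left.
Plate: 220 × 60, A = 13 200 mm², x = 110 mm, Ī = 53 240 000 mm⁴.
Hole 1 (subtracted): ⌀36, A = 1017.9 mm², x = 55 mm, Ī = 82 448 mm⁴.
Hole 2 (subtracted): ⌀36, A = 1017.9 mm², x = 110 mm, Ī = 82 448 mm⁴.
Hole 3 (subtracted): ⌀36, A = 1017.9 mm², x = 165 mm, Ī = 82 448 mm⁴.
By symmetry the centroid is at mid-width, x̄ = 110 mm.
Transfer each piece to the centroidal y-axis using Ī + A·d² with d = x − 110:
  plate: d = 0 mm → contributes +53 240 000 mm⁴
  hole 1: d = -55 mm → contributes −3 161 523 mm⁴
  hole 2: d = 0 mm → contributes −82 448 mm⁴
  hole 3: d = 55 mm → contributes −3 161 523 mm⁴
Total I = 46 834 506 mm⁴.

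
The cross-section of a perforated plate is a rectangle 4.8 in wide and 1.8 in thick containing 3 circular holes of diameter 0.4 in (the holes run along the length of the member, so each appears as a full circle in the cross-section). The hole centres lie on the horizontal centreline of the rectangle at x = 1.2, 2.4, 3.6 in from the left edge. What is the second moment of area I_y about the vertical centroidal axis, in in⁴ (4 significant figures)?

Break the section into simple shapes (no overlaps), measuring from the bottom-left corner of the bounding box.
Plate: 4.8 × 1.8, A = 8.64 in², x = 2.4 in, Ī = 16.5888 in⁴.
Hole 1 (subtracted): ⌀0.4, A = 0.125664 in², x = 1.2 in, Ī = 0.00125664 in⁴.
Hole 2 (subtracted): ⌀0.4, A = 0.125664 in², x = 2.4 in, Ī = 0.00125664 in⁴.
Hole 3 (subtracted): ⌀0.4, A = 0.125664 in², x = 3.6 in, Ī = 0.00125664 in⁴.
By symmetry the centroid is at mid-width, x̄ = 2.4 in.
Transfer each piece to the vertical centroidal axis using Ī + A·d² with d = x − 2.4:
  plate: d = 0 in → contributes +16.5888 in⁴
  hole 1: d = -1.2 in → contributes −0.182212 in⁴
  hole 2: d = 0 in → contributes −0.00125664 in⁴
  hole 3: d = 1.2 in → contributes −0.182212 in⁴
Total I = 16.2231 in⁴.

I_y ≈ 16.22 in⁴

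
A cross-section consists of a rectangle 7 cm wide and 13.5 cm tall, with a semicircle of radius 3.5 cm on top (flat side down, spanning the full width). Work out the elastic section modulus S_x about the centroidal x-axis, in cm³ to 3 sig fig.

Break the section into simple shapes (no overlaps), measuring from the bottom-left corner of the bounding box.
Rectangular body: 7 × 13.5, A = 94.5 cm², y = 6.75 cm, Ī = 1435.2 cm⁴.
Semicircular cap: semicircle r = 3.5, A = 19.242 cm², y = 14.985 cm, Ī = 16.47 cm⁴.
Centroid: ȳ = ΣA·y / ΣA = 8.1432 cm.
Transfer each piece to the centroidal x-axis using Ī + A·d² with d = y − 8.1432:
  rectangular body: d = -1.3932 cm → contributes +1618.7 cm⁴
  semicircular cap: d = 6.8422 cm → contributes +917.32 cm⁴
Total I = 2 536 cm⁴.
Extreme fibre distance c = 8.8568 cm; S = I/c = 286.33 cm³.

S_x ≈ 286 cm³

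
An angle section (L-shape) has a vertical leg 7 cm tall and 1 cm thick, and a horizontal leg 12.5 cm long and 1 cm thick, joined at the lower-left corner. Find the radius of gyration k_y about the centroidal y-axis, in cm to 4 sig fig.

Decompose the section into non-overlapping parts with the origin at the bottom-left of its bounding rectangle.
Vertical leg: 1 × 7, A = 7 cm², x = 0.5 cm, Ī = 0.583333 cm⁴.
Horizontal leg (remainder): 11.5 × 1, A = 11.5 cm², x = 6.75 cm, Ī = 126.74 cm⁴.
Centroid: x̄ = ΣA·x / ΣA = 4.38514 cm.
Transfer each piece to the centroidal y-axis using Ī + A·d² with d = x − 4.38514:
  vertical leg: d = -3.88514 cm → contributes +106.243 cm⁴
  horizontal leg (remainder): d = 2.36486 cm → contributes +191.054 cm⁴
Total I = 297.298 cm⁴.
Radius of gyration: k = √(I/A) = √(297.298 / 18.5) = 4.00876 cm.

k_y ≈ 4.009 cm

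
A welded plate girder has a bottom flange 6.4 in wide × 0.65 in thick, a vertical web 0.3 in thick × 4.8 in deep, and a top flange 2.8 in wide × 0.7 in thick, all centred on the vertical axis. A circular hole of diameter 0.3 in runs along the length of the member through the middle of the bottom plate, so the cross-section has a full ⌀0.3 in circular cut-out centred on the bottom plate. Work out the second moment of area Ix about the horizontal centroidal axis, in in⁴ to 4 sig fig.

Ix ≈ 43.76 in⁴

Treat the section as a set of non-overlapping primitives; coordinates are from the bounding-box lower-left.
Bottom plate: 6.4 × 0.65, A = 4.16 in², y = 0.325 in, Ī = 0.146467 in⁴.
Web plate: 0.3 × 4.8, A = 1.44 in², y = 3.05 in, Ī = 2.7648 in⁴.
Top plate: 2.8 × 0.7, A = 1.96 in², y = 5.8 in, Ī = 0.0800333 in⁴.
Hole (subtracted): ⌀0.3, A = 0.0706858 in², y = 0.325 in, Ī = 0.000397608 in⁴.
Centroid: ȳ = ΣA·y / ΣA = 2.28179 in.
Transfer each piece to the horizontal centroidal axis using Ī + A·d² with d = y − 2.28179:
  bottom plate: d = -1.95679 in → contributes +16.0752 in⁴
  web plate: d = 0.768212 in → contributes +3.61462 in⁴
  top plate: d = 3.51821 in → contributes +24.3406 in⁴
  hole: d = -1.95679 in → contributes −0.271055 in⁴
Total I = 43.7593 in⁴.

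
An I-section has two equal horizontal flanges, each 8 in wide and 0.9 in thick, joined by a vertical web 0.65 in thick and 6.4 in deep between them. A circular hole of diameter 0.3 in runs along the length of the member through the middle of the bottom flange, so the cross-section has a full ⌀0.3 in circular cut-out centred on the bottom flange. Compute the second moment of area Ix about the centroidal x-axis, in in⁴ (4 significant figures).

Ix ≈ 206.1 in⁴

Decompose the section into non-overlapping parts with the origin at the bottom-left of its bounding rectangle.
Bottom flange: 8 × 0.9, A = 7.2 in², y = 0.45 in, Ī = 0.486 in⁴.
Web: 0.65 × 6.4, A = 4.16 in², y = 4.1 in, Ī = 14.1995 in⁴.
Top flange: 8 × 0.9, A = 7.2 in², y = 7.75 in, Ī = 0.486 in⁴.
Hole (subtracted): ⌀0.3, A = 0.0706858 in², y = 0.45 in, Ī = 0.000397608 in⁴.
Centroid: ȳ = ΣA·y / ΣA = 4.11395 in.
Transfer each piece to the centroidal x-axis using Ī + A·d² with d = y − 4.11395:
  bottom flange: d = -3.66395 in → contributes +97.1428 in⁴
  web: d = -0.0139542 in → contributes +14.2003 in⁴
  top flange: d = 3.63605 in → contributes +95.676 in⁴
  hole: d = -3.66395 in → contributes −0.949324 in⁴
Total I = 206.07 in⁴.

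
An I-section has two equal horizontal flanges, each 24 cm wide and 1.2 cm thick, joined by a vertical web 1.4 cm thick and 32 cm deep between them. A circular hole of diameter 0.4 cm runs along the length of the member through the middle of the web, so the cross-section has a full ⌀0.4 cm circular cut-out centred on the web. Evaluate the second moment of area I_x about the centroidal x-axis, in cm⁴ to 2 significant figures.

Break the section into simple shapes (no overlaps), measuring from the bottom-left corner of the bounding box.
Bottom flange: 24 × 1.2, A = 28.8 cm², y = 0.6 cm, Ī = 3.456 cm⁴.
Web: 1.4 × 32, A = 44.8 cm², y = 17.2 cm, Ī = 3 823 cm⁴.
Top flange: 24 × 1.2, A = 28.8 cm², y = 33.8 cm, Ī = 3.456 cm⁴.
Hole (subtracted): ⌀0.4, A = 0.1257 cm², y = 17.2 cm, Ī = 0.001257 cm⁴.
By symmetry the centroid is at mid-height, ȳ = 17.2 cm.
Transfer each piece to the centroidal x-axis using Ī + A·d² with d = y − 17.2:
  bottom flange: d = -16.6 cm → contributes +7 940 cm⁴
  web: d = 0 cm → contributes +3 823 cm⁴
  top flange: d = 16.6 cm → contributes +7 940 cm⁴
  hole: d = 0 cm → contributes −0.001257 cm⁴
Total I = 19 702 cm⁴.

I_x ≈ 2.0 × 10⁴ cm⁴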